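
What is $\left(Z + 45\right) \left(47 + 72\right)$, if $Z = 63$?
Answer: $12852$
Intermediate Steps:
$\left(Z + 45\right) \left(47 + 72\right) = \left(63 + 45\right) \left(47 + 72\right) = 108 \cdot 119 = 12852$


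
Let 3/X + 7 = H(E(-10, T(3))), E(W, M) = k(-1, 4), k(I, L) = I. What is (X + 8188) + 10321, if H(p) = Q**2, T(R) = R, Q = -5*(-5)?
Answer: 3812855/206 ≈ 18509.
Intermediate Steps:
Q = 25
E(W, M) = -1
H(p) = 625 (H(p) = 25**2 = 625)
X = 1/206 (X = 3/(-7 + 625) = 3/618 = 3*(1/618) = 1/206 ≈ 0.0048544)
(X + 8188) + 10321 = (1/206 + 8188) + 10321 = 1686729/206 + 10321 = 3812855/206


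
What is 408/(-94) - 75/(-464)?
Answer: -91131/21808 ≈ -4.1788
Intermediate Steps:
408/(-94) - 75/(-464) = 408*(-1/94) - 75*(-1/464) = -204/47 + 75/464 = -91131/21808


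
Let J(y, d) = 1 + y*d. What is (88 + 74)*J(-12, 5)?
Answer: -9558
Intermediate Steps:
J(y, d) = 1 + d*y
(88 + 74)*J(-12, 5) = (88 + 74)*(1 + 5*(-12)) = 162*(1 - 60) = 162*(-59) = -9558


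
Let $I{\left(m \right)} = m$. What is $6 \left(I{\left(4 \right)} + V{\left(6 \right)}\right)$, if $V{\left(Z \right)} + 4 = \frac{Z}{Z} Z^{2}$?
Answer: $216$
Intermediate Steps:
$V{\left(Z \right)} = -4 + Z^{2}$ ($V{\left(Z \right)} = -4 + \frac{Z}{Z} Z^{2} = -4 + 1 Z^{2} = -4 + Z^{2}$)
$6 \left(I{\left(4 \right)} + V{\left(6 \right)}\right) = 6 \left(4 - \left(4 - 6^{2}\right)\right) = 6 \left(4 + \left(-4 + 36\right)\right) = 6 \left(4 + 32\right) = 6 \cdot 36 = 216$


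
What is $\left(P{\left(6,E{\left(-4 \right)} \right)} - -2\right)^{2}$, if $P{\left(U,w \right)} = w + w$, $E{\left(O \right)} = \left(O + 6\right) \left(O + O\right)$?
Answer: $900$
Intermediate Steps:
$E{\left(O \right)} = 2 O \left(6 + O\right)$ ($E{\left(O \right)} = \left(6 + O\right) 2 O = 2 O \left(6 + O\right)$)
$P{\left(U,w \right)} = 2 w$
$\left(P{\left(6,E{\left(-4 \right)} \right)} - -2\right)^{2} = \left(2 \cdot 2 \left(-4\right) \left(6 - 4\right) - -2\right)^{2} = \left(2 \cdot 2 \left(-4\right) 2 + \left(-4 + 6\right)\right)^{2} = \left(2 \left(-16\right) + 2\right)^{2} = \left(-32 + 2\right)^{2} = \left(-30\right)^{2} = 900$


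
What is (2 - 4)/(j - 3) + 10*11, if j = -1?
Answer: 221/2 ≈ 110.50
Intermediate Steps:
(2 - 4)/(j - 3) + 10*11 = (2 - 4)/(-1 - 3) + 10*11 = -2/(-4) + 110 = -2*(-¼) + 110 = ½ + 110 = 221/2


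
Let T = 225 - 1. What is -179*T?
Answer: -40096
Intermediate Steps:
T = 224
-179*T = -179*224 = -40096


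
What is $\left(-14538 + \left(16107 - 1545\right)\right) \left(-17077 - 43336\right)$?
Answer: $-1449912$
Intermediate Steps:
$\left(-14538 + \left(16107 - 1545\right)\right) \left(-17077 - 43336\right) = \left(-14538 + 14562\right) \left(-60413\right) = 24 \left(-60413\right) = -1449912$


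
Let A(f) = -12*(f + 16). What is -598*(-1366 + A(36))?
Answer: 1190020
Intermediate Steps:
A(f) = -192 - 12*f (A(f) = -12*(16 + f) = -192 - 12*f)
-598*(-1366 + A(36)) = -598*(-1366 + (-192 - 12*36)) = -598*(-1366 + (-192 - 432)) = -598*(-1366 - 624) = -598*(-1990) = 1190020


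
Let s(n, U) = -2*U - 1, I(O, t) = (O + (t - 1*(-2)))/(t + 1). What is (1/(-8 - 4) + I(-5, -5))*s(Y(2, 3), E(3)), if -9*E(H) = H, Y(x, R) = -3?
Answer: -23/36 ≈ -0.63889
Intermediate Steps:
E(H) = -H/9
I(O, t) = (2 + O + t)/(1 + t) (I(O, t) = (O + (t + 2))/(1 + t) = (O + (2 + t))/(1 + t) = (2 + O + t)/(1 + t))
s(n, U) = -1 - 2*U
(1/(-8 - 4) + I(-5, -5))*s(Y(2, 3), E(3)) = (1/(-8 - 4) + (2 - 5 - 5)/(1 - 5))*(-1 - (-2)*3/9) = (1/(-12) - 8/(-4))*(-1 - 2*(-⅓)) = (-1/12 - ¼*(-8))*(-1 + ⅔) = (-1/12 + 2)*(-⅓) = (23/12)*(-⅓) = -23/36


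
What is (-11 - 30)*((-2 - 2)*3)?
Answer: 492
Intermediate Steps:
(-11 - 30)*((-2 - 2)*3) = -(-164)*3 = -41*(-12) = 492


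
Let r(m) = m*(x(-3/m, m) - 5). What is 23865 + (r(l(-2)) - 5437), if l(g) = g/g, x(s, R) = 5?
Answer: 18428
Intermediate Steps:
l(g) = 1
r(m) = 0 (r(m) = m*(5 - 5) = m*0 = 0)
23865 + (r(l(-2)) - 5437) = 23865 + (0 - 5437) = 23865 - 5437 = 18428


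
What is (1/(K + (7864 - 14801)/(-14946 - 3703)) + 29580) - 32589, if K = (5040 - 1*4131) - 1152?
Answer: -13615051579/4524770 ≈ -3009.0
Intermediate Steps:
K = -243 (K = (5040 - 4131) - 1152 = 909 - 1152 = -243)
(1/(K + (7864 - 14801)/(-14946 - 3703)) + 29580) - 32589 = (1/(-243 + (7864 - 14801)/(-14946 - 3703)) + 29580) - 32589 = (1/(-243 - 6937/(-18649)) + 29580) - 32589 = (1/(-243 - 6937*(-1/18649)) + 29580) - 32589 = (1/(-243 + 6937/18649) + 29580) - 32589 = (1/(-4524770/18649) + 29580) - 32589 = (-18649/4524770 + 29580) - 32589 = 133842677951/4524770 - 32589 = -13615051579/4524770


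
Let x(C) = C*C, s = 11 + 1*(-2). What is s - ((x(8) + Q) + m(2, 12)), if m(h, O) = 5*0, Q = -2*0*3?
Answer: -55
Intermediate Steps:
s = 9 (s = 11 - 2 = 9)
x(C) = C²
Q = 0 (Q = 0*3 = 0)
m(h, O) = 0
s - ((x(8) + Q) + m(2, 12)) = 9 - ((8² + 0) + 0) = 9 - ((64 + 0) + 0) = 9 - (64 + 0) = 9 - 1*64 = 9 - 64 = -55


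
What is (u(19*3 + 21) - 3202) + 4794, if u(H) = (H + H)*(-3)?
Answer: 1124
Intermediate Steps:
u(H) = -6*H (u(H) = (2*H)*(-3) = -6*H)
(u(19*3 + 21) - 3202) + 4794 = (-6*(19*3 + 21) - 3202) + 4794 = (-6*(57 + 21) - 3202) + 4794 = (-6*78 - 3202) + 4794 = (-468 - 3202) + 4794 = -3670 + 4794 = 1124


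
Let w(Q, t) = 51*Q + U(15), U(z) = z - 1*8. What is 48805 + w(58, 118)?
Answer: 51770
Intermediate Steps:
U(z) = -8 + z (U(z) = z - 8 = -8 + z)
w(Q, t) = 7 + 51*Q (w(Q, t) = 51*Q + (-8 + 15) = 51*Q + 7 = 7 + 51*Q)
48805 + w(58, 118) = 48805 + (7 + 51*58) = 48805 + (7 + 2958) = 48805 + 2965 = 51770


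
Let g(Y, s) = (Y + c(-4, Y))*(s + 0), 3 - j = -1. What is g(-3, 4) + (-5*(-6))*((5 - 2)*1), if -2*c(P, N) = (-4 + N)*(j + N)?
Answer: 92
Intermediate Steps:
j = 4 (j = 3 - 1*(-1) = 3 + 1 = 4)
c(P, N) = -(-4 + N)*(4 + N)/2
g(Y, s) = s*(8 + Y - Y²/2) (g(Y, s) = (Y + (8 - Y²/2))*(s + 0) = (8 + Y - Y²/2)*s = s*(8 + Y - Y²/2))
g(-3, 4) + (-5*(-6))*((5 - 2)*1) = (½)*4*(16 - 1*(-3)² + 2*(-3)) + (-5*(-6))*((5 - 2)*1) = (½)*4*(16 - 1*9 - 6) + 30*(3*1) = (½)*4*(16 - 9 - 6) + 30*3 = (½)*4*1 + 90 = 2 + 90 = 92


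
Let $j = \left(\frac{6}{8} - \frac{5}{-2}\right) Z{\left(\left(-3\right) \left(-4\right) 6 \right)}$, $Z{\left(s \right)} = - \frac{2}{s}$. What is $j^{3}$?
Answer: $- \frac{2197}{2985984} \approx -0.00073577$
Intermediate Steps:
$j = - \frac{13}{144}$ ($j = \left(\frac{6}{8} - \frac{5}{-2}\right) \left(- \frac{2}{\left(-3\right) \left(-4\right) 6}\right) = \left(6 \cdot \frac{1}{8} - - \frac{5}{2}\right) \left(- \frac{2}{12 \cdot 6}\right) = \left(\frac{3}{4} + \frac{5}{2}\right) \left(- \frac{2}{72}\right) = \frac{13 \left(\left(-2\right) \frac{1}{72}\right)}{4} = \frac{13}{4} \left(- \frac{1}{36}\right) = - \frac{13}{144} \approx -0.090278$)
$j^{3} = \left(- \frac{13}{144}\right)^{3} = - \frac{2197}{2985984}$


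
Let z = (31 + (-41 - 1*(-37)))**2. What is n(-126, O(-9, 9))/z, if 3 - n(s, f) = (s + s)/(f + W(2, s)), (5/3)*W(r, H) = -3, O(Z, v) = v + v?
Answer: 167/6561 ≈ 0.025453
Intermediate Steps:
O(Z, v) = 2*v
W(r, H) = -9/5 (W(r, H) = (3/5)*(-3) = -9/5)
z = 729 (z = (31 + (-41 + 37))**2 = (31 - 4)**2 = 27**2 = 729)
n(s, f) = 3 - 2*s/(-9/5 + f) (n(s, f) = 3 - (s + s)/(f - 9/5) = 3 - 2*s/(-9/5 + f))
n(-126, O(-9, 9))/z = ((-27 - 10*(-126) + 15*(2*9))/(-9 + 5*(2*9)))/729 = ((-27 + 1260 + 15*18)/(-9 + 5*18))*(1/729) = ((-27 + 1260 + 270)/(-9 + 90))*(1/729) = (1503/81)*(1/729) = ((1/81)*1503)*(1/729) = (167/9)*(1/729) = 167/6561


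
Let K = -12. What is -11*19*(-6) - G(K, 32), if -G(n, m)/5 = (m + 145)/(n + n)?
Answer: 9737/8 ≈ 1217.1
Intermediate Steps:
G(n, m) = -5*(145 + m)/(2*n) (G(n, m) = -5*(m + 145)/(n + n) = -5*(145 + m)/(2*n))
-11*19*(-6) - G(K, 32) = -11*19*(-6) - 5*(-145 - 1*32)/(2*(-12)) = -209*(-6) - 5*(-1)*(-145 - 32)/(2*12) = 1254 - 5*(-1)*(-177)/(2*12) = 1254 - 1*295/8 = 1254 - 295/8 = 9737/8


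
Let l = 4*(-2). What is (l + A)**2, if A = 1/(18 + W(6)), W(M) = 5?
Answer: 33489/529 ≈ 63.306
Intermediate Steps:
l = -8
A = 1/23 (A = 1/(18 + 5) = 1/23 ≈ 0.043478)
(l + A)**2 = (-8 + 1/23)**2 = (-183/23)**2 = 33489/529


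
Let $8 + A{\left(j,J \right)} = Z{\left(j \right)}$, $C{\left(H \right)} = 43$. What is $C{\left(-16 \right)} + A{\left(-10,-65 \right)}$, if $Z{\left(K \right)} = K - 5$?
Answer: $20$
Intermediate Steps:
$Z{\left(K \right)} = -5 + K$
$A{\left(j,J \right)} = -13 + j$ ($A{\left(j,J \right)} = -8 + \left(-5 + j\right) = -13 + j$)
$C{\left(-16 \right)} + A{\left(-10,-65 \right)} = 43 - 23 = 20$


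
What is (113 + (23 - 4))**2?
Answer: 17424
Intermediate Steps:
(113 + (23 - 4))**2 = (113 + 19)**2 = 132**2 = 17424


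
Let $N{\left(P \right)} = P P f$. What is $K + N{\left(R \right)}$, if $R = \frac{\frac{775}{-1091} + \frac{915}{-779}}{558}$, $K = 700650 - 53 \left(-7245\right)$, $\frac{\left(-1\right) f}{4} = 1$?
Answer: $\frac{60984074539390032404135}{56225434862378961} \approx 1.0846 \cdot 10^{6}$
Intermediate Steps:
$f = -4$ ($f = \left(-4\right) 1 = -4$)
$K = 1084635$ ($K = 700650 - -383985 = 700650 + 383985 = 1084635$)
$R = - \frac{800995}{237119031}$ ($R = \left(775 \left(- \frac{1}{1091}\right) + 915 \left(- \frac{1}{779}\right)\right) \frac{1}{558} = \left(- \frac{775}{1091} - \frac{915}{779}\right) \frac{1}{558} = \left(- \frac{1601990}{849889}\right) \frac{1}{558} = - \frac{800995}{237119031} \approx -0.003378$)
$N{\left(P \right)} = - 4 P^{2}$ ($N{\left(P \right)} = P P \left(-4\right) = P^{2} \left(-4\right) = - 4 P^{2}$)
$K + N{\left(R \right)} = 1084635 - 4 \left(- \frac{800995}{237119031}\right)^{2} = 1084635 - \frac{2566371960100}{56225434862378961} = \frac{60984074539390032404135}{56225434862378961}$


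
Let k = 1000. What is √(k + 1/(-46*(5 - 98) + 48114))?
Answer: √686230429098/26196 ≈ 31.623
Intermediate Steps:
√(k + 1/(-46*(5 - 98) + 48114)) = √(1000 + 1/(-46*(5 - 98) + 48114)) = √(1000 + 1/(-46*(-93) + 48114)) = √(1000 + 1/(4278 + 48114)) = √(1000 + 1/52392) = √(52392001/52392) = √686230429098/26196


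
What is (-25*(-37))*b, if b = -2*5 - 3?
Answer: -12025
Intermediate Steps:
b = -13 (b = -10 - 3 = -13)
(-25*(-37))*b = -25*(-37)*(-13) = 925*(-13) = -12025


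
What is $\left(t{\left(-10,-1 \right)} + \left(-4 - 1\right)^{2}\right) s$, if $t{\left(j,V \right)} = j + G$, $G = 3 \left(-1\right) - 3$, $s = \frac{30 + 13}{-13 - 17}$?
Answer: $- \frac{129}{10} \approx -12.9$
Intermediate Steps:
$s = - \frac{43}{30}$ ($s = \frac{43}{-30} = 43 \left(- \frac{1}{30}\right) = - \frac{43}{30} \approx -1.4333$)
$G = -6$ ($G = -3 - 3 = -6$)
$t{\left(j,V \right)} = -6 + j$ ($t{\left(j,V \right)} = j - 6 = -6 + j$)
$\left(t{\left(-10,-1 \right)} + \left(-4 - 1\right)^{2}\right) s = \left(\left(-6 - 10\right) + \left(-4 - 1\right)^{2}\right) \left(- \frac{43}{30}\right) = \left(-16 + \left(-5\right)^{2}\right) \left(- \frac{43}{30}\right) = \left(-16 + 25\right) \left(- \frac{43}{30}\right) = 9 \left(- \frac{43}{30}\right) = - \frac{129}{10}$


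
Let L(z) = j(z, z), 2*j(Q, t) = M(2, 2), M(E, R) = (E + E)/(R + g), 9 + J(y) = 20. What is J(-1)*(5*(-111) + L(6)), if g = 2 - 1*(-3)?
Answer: -42713/7 ≈ -6101.9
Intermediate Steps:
g = 5 (g = 2 + 3 = 5)
J(y) = 11 (J(y) = -9 + 20 = 11)
M(E, R) = 2*E/(5 + R) (M(E, R) = (E + E)/(R + 5) = (2*E)/(5 + R) = 2*E/(5 + R))
j(Q, t) = 2/7 (j(Q, t) = (2*2/(5 + 2))/2 = (2*2/7)/2 = (2*2*(⅐))/2 = (½)*(4/7) = 2/7)
L(z) = 2/7
J(-1)*(5*(-111) + L(6)) = 11*(5*(-111) + 2/7) = 11*(-555 + 2/7) = 11*(-3883/7) = -42713/7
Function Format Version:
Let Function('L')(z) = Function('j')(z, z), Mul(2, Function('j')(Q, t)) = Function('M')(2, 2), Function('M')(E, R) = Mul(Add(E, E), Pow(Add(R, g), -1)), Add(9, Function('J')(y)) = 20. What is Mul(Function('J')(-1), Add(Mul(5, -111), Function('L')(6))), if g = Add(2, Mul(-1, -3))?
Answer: Rational(-42713, 7) ≈ -6101.9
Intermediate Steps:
g = 5 (g = Add(2, 3) = 5)
Function('J')(y) = 11 (Function('J')(y) = Add(-9, 20) = 11)
Function('M')(E, R) = Mul(2, E, Pow(Add(5, R), -1)) (Function('M')(E, R) = Mul(Add(E, E), Pow(Add(R, 5), -1)) = Mul(Mul(2, E), Pow(Add(5, R), -1)) = Mul(2, E, Pow(Add(5, R), -1)))
Function('j')(Q, t) = Rational(2, 7) (Function('j')(Q, t) = Mul(Rational(1, 2), Mul(2, 2, Pow(Add(5, 2), -1))) = Mul(Rational(1, 2), Mul(2, 2, Pow(7, -1))) = Mul(Rational(1, 2), Mul(2, 2, Rational(1, 7))) = Mul(Rational(1, 2), Rational(4, 7)) = Rational(2, 7))
Function('L')(z) = Rational(2, 7)
Mul(Function('J')(-1), Add(Mul(5, -111), Function('L')(6))) = Mul(11, Add(Mul(5, -111), Rational(2, 7))) = Mul(11, Add(-555, Rational(2, 7))) = Mul(11, Rational(-3883, 7)) = Rational(-42713, 7)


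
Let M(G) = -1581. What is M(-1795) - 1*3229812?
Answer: -3231393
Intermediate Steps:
M(-1795) - 1*3229812 = -1581 - 1*3229812 = -1581 - 3229812 = -3231393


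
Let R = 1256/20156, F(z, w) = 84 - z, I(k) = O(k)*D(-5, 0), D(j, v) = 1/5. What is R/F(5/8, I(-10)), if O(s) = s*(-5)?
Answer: 2512/3361013 ≈ 0.00074739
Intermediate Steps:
D(j, v) = ⅕ (D(j, v) = 1*(⅕) = ⅕)
O(s) = -5*s
I(k) = -k (I(k) = -5*k*(⅕) = -k)
R = 314/5039 (R = 1256*(1/20156) = 314/5039 ≈ 0.062314)
R/F(5/8, I(-10)) = 314/(5039*(84 - 5/8)) = 314/(5039*(667/8)) = (314/5039)*(8/667) = 2512/3361013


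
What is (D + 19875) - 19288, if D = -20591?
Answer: -20004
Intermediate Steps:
(D + 19875) - 19288 = (-20591 + 19875) - 19288 = -716 - 19288 = -20004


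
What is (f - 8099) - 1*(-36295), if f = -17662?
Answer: 10534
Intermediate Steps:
(f - 8099) - 1*(-36295) = (-17662 - 8099) - 1*(-36295) = -25761 + 36295 = 10534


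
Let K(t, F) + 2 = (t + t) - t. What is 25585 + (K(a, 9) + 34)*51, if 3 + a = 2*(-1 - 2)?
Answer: 26758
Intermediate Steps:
a = -9 (a = -3 + 2*(-1 - 2) = -3 + 2*(-3) = -3 - 6 = -9)
K(t, F) = -2 + t (K(t, F) = -2 + ((t + t) - t) = -2 + (2*t - t) = -2 + t)
25585 + (K(a, 9) + 34)*51 = 25585 + ((-2 - 9) + 34)*51 = 25585 + (-11 + 34)*51 = 25585 + 23*51 = 25585 + 1173 = 26758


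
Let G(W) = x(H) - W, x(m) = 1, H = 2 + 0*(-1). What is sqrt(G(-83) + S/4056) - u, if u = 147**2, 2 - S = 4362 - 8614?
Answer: -21609 + sqrt(57493)/26 ≈ -21600.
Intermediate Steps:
S = 4254 (S = 2 - (4362 - 8614) = 2 - 1*(-4252) = 2 + 4252 = 4254)
H = 2 (H = 2 + 0 = 2)
u = 21609
G(W) = 1 - W
sqrt(G(-83) + S/4056) - u = sqrt((1 - 1*(-83)) + 4254/4056) - 1*21609 = sqrt((1 + 83) + 4254*(1/4056)) - 21609 = sqrt(84 + 709/676) - 21609 = sqrt(57493/676) - 21609 = sqrt(57493)/26 - 21609 = -21609 + sqrt(57493)/26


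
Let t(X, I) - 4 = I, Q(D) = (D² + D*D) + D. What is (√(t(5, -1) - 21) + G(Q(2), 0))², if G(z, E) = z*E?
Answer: -18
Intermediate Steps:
Q(D) = D + 2*D² (Q(D) = (D² + D²) + D = 2*D² + D = D + 2*D²)
t(X, I) = 4 + I
G(z, E) = E*z
(√(t(5, -1) - 21) + G(Q(2), 0))² = (√((4 - 1) - 21) + 0*(2*(1 + 2*2)))² = (√(3 - 21) + 0*(2*(1 + 4)))² = (√(-18) + 0*(2*5))² = (3*I*√2 + 0*10)² = (3*I*√2 + 0)² = (3*I*√2)² = -18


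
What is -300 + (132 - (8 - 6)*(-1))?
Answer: -166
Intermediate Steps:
-300 + (132 - (8 - 6)*(-1)) = -300 + (132 - 2*(-1)) = -300 + (132 - 1*(-2)) = -300 + (132 + 2) = -300 + 134 = -166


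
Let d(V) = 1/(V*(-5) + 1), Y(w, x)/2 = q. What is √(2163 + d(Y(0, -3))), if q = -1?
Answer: √261734/11 ≈ 46.509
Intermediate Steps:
Y(w, x) = -2 (Y(w, x) = 2*(-1) = -2)
d(V) = 1/(1 - 5*V) (d(V) = 1/(-5*V + 1) = 1/(1 - 5*V))
√(2163 + d(Y(0, -3))) = √(2163 - 1/(-1 + 5*(-2))) = √(2163 - 1/(-1 - 10)) = √(2163 - 1/(-11)) = √(2163 - 1*(-1/11)) = √(2163 + 1/11) = √(23794/11) = √261734/11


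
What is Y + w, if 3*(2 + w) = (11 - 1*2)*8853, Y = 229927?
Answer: 256484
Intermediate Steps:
w = 26557 (w = -2 + ((11 - 1*2)*8853)/3 = -2 + ((11 - 2)*8853)/3 = -2 + (9*8853)/3 = -2 + (⅓)*79677 = -2 + 26559 = 26557)
Y + w = 229927 + 26557 = 256484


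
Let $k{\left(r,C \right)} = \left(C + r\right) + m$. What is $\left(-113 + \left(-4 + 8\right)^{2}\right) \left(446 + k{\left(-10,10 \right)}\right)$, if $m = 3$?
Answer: $-43553$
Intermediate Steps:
$k{\left(r,C \right)} = 3 + C + r$ ($k{\left(r,C \right)} = \left(C + r\right) + 3 = 3 + C + r$)
$\left(-113 + \left(-4 + 8\right)^{2}\right) \left(446 + k{\left(-10,10 \right)}\right) = \left(-113 + \left(-4 + 8\right)^{2}\right) \left(446 + \left(3 + 10 - 10\right)\right) = \left(-113 + 4^{2}\right) \left(446 + 3\right) = \left(-113 + 16\right) 449 = \left(-97\right) 449 = -43553$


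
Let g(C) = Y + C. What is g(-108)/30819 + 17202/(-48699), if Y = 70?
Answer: -59111000/166761609 ≈ -0.35446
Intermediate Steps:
g(C) = 70 + C
g(-108)/30819 + 17202/(-48699) = (70 - 108)/30819 + 17202/(-48699) = -38*1/30819 + 17202*(-1/48699) = -38/30819 - 5734/16233 = -59111000/166761609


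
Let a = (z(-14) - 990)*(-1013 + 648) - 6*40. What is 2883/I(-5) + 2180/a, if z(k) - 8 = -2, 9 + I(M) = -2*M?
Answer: 51738427/17946 ≈ 2883.0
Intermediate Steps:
I(M) = -9 - 2*M
z(k) = 6 (z(k) = 8 - 2 = 6)
a = 358920 (a = (6 - 990)*(-1013 + 648) - 6*40 = -984*(-365) - 240 = 359160 - 240 = 358920)
2883/I(-5) + 2180/a = 2883/(-9 - 2*(-5)) + 2180/358920 = 2883/(-9 + 10) + 2180*(1/358920) = 2883/1 + 109/17946 = 2883*1 + 109/17946 = 2883 + 109/17946 = 51738427/17946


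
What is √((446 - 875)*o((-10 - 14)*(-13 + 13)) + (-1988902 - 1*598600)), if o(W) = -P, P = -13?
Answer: I*√2593079 ≈ 1610.3*I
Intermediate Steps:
o(W) = 13 (o(W) = -1*(-13) = 13)
√((446 - 875)*o((-10 - 14)*(-13 + 13)) + (-1988902 - 1*598600)) = √((446 - 875)*13 + (-1988902 - 1*598600)) = √(-429*13 + (-1988902 - 598600)) = √(-5577 - 2587502) = √(-2593079) = I*√2593079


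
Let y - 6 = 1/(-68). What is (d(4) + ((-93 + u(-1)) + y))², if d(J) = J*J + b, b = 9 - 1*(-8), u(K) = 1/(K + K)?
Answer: 13741849/4624 ≈ 2971.9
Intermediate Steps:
u(K) = 1/(2*K)
b = 17 (b = 9 + 8 = 17)
y = 407/68 (y = 6 + 1/(-68) = 6 - 1/68 = 407/68 ≈ 5.9853)
d(J) = 17 + J² (d(J) = J*J + 17 = J² + 17 = 17 + J²)
(d(4) + ((-93 + u(-1)) + y))² = ((17 + 4²) + ((-93 + (½)/(-1)) + 407/68))² = ((17 + 16) + ((-93 + (½)*(-1)) + 407/68))² = (33 + ((-93 - ½) + 407/68))² = (33 + (-187/2 + 407/68))² = (33 - 5951/68)² = (-3707/68)² = 13741849/4624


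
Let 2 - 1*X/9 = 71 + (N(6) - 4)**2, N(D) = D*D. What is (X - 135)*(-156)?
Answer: 1555632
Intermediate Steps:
N(D) = D**2
X = -9837 (X = 18 - 9*(71 + (6**2 - 4)**2) = 18 - 9*(71 + (36 - 4)**2) = 18 - 9*(71 + 32**2) = 18 - 9*(71 + 1024) = 18 - 9*1095 = 18 - 9855 = -9837)
(X - 135)*(-156) = (-9837 - 135)*(-156) = -9972*(-156) = 1555632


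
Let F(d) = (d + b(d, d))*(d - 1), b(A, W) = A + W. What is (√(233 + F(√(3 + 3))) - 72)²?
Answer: (72 - √(251 - 3*√6))² ≈ 3179.9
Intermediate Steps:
F(d) = 3*d*(-1 + d) (F(d) = (d + (d + d))*(d - 1) = (d + 2*d)*(-1 + d) = (3*d)*(-1 + d) = 3*d*(-1 + d))
(√(233 + F(√(3 + 3))) - 72)² = (√(233 + 3*√(3 + 3)*(-1 + √(3 + 3))) - 72)² = (√(233 + 3*√6*(-1 + √6)) - 72)² = (-72 + √(233 + 3*√6*(-1 + √6)))²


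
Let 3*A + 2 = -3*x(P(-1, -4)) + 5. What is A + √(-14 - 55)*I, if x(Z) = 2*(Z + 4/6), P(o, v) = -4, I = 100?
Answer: 23/3 + 100*I*√69 ≈ 7.6667 + 830.66*I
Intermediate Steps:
x(Z) = 4/3 + 2*Z (x(Z) = 2*(Z + 4*(⅙)) = 2*(Z + ⅔) = 2*(⅔ + Z) = 4/3 + 2*Z)
A = 23/3 (A = -⅔ + (-3*(4/3 + 2*(-4)) + 5)/3 = -⅔ + (-3*(4/3 - 8) + 5)/3 = -⅔ + (-3*(-20/3) + 5)/3 = -⅔ + (20 + 5)/3 = -⅔ + (⅓)*25 = -⅔ + 25/3 = 23/3 ≈ 7.6667)
A + √(-14 - 55)*I = 23/3 + √(-14 - 55)*100 = 23/3 + √(-69)*100 = 23/3 + (I*√69)*100 = 23/3 + 100*I*√69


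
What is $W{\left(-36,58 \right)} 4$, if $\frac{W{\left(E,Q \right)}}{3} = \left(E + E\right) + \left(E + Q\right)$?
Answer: $-600$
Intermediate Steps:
$W{\left(E,Q \right)} = 3 Q + 9 E$ ($W{\left(E,Q \right)} = 3 \left(\left(E + E\right) + \left(E + Q\right)\right) = 3 \left(2 E + \left(E + Q\right)\right) = 3 \left(Q + 3 E\right) = 3 Q + 9 E$)
$W{\left(-36,58 \right)} 4 = \left(3 \cdot 58 + 9 \left(-36\right)\right) 4 = \left(174 - 324\right) 4 = \left(-150\right) 4 = -600$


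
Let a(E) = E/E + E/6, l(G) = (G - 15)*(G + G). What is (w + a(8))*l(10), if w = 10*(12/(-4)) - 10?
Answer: 11300/3 ≈ 3766.7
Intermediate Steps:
l(G) = 2*G*(-15 + G) (l(G) = (-15 + G)*(2*G) = 2*G*(-15 + G))
w = -40 (w = 10*(12*(-¼)) - 10 = 10*(-3) - 10 = -30 - 10 = -40)
a(E) = 1 + E/6 (a(E) = 1 + E*(⅙) = 1 + E/6)
(w + a(8))*l(10) = (-40 + (1 + (⅙)*8))*(2*10*(-15 + 10)) = (-40 + (1 + 4/3))*(2*10*(-5)) = (-40 + 7/3)*(-100) = -113/3*(-100) = 11300/3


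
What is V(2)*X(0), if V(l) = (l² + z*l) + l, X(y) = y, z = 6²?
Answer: 0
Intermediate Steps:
z = 36
V(l) = l² + 37*l (V(l) = (l² + 36*l) + l = l² + 37*l)
V(2)*X(0) = (2*(37 + 2))*0 = (2*39)*0 = 78*0 = 0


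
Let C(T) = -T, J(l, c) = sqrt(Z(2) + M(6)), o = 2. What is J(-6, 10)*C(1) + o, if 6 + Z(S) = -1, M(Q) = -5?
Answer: 2 - 2*I*sqrt(3) ≈ 2.0 - 3.4641*I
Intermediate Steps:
Z(S) = -7 (Z(S) = -6 - 1 = -7)
J(l, c) = 2*I*sqrt(3) (J(l, c) = sqrt(-7 - 5) = sqrt(-12) = 2*I*sqrt(3))
J(-6, 10)*C(1) + o = (2*I*sqrt(3))*(-1*1) + 2 = (2*I*sqrt(3))*(-1) + 2 = -2*I*sqrt(3) + 2 = 2 - 2*I*sqrt(3)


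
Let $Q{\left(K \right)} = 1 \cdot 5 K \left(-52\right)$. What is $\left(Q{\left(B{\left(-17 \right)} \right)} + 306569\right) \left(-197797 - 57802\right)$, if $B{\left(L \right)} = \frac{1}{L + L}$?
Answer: $- \frac{1332131634997}{17} \approx -7.8361 \cdot 10^{10}$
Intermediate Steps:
$B{\left(L \right)} = \frac{1}{2 L}$
$Q{\left(K \right)} = - 260 K$ ($Q{\left(K \right)} = 5 K \left(-52\right) = - 260 K$)
$\left(Q{\left(B{\left(-17 \right)} \right)} + 306569\right) \left(-197797 - 57802\right) = \left(- 260 \frac{1}{2 \left(-17\right)} + 306569\right) \left(-197797 - 57802\right) = \left(- 260 \cdot \frac{1}{2} \left(- \frac{1}{17}\right) + 306569\right) \left(-255599\right) = \left(\left(-260\right) \left(- \frac{1}{34}\right) + 306569\right) \left(-255599\right) = \left(\frac{130}{17} + 306569\right) \left(-255599\right) = \frac{5211803}{17} \left(-255599\right) = - \frac{1332131634997}{17}$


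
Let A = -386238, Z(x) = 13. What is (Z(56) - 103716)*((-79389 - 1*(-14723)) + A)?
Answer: 46760097512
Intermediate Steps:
(Z(56) - 103716)*((-79389 - 1*(-14723)) + A) = (13 - 103716)*((-79389 - 1*(-14723)) - 386238) = -103703*((-79389 + 14723) - 386238) = -103703*(-64666 - 386238) = -103703*(-450904) = 46760097512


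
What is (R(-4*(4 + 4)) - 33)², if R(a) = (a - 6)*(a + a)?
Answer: 5755201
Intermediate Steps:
R(a) = 2*a*(-6 + a) (R(a) = (-6 + a)*(2*a) = 2*a*(-6 + a))
(R(-4*(4 + 4)) - 33)² = (2*(-4*(4 + 4))*(-6 - 4*(4 + 4)) - 33)² = (2*(-4*8)*(-6 - 4*8) - 33)² = (2*(-32)*(-6 - 32) - 33)² = (2*(-32)*(-38) - 33)² = (2432 - 33)² = 2399² = 5755201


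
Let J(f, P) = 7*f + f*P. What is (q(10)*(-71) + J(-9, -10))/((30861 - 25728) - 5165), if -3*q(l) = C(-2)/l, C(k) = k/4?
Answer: -1549/1920 ≈ -0.80677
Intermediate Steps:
C(k) = k/4 (C(k) = k*(¼) = k/4)
J(f, P) = 7*f + P*f
q(l) = 1/(6*l) (q(l) = -(¼)*(-2)/(3*l) = -(-1)/(6*l) = 1/(6*l))
(q(10)*(-71) + J(-9, -10))/((30861 - 25728) - 5165) = (((⅙)/10)*(-71) - 9*(7 - 10))/((30861 - 25728) - 5165) = (((⅙)*(⅒))*(-71) - 9*(-3))/(5133 - 5165) = ((1/60)*(-71) + 27)/(-32) = (-71/60 + 27)*(-1/32) = (1549/60)*(-1/32) = -1549/1920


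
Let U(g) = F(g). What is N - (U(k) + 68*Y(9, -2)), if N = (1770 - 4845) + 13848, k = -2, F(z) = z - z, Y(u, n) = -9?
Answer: 11385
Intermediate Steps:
F(z) = 0
U(g) = 0
N = 10773 (N = -3075 + 13848 = 10773)
N - (U(k) + 68*Y(9, -2)) = 10773 - (0 + 68*(-9)) = 10773 - (0 - 612) = 10773 - 1*(-612) = 10773 + 612 = 11385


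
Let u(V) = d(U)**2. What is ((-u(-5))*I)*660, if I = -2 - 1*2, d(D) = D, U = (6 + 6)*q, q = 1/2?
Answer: 95040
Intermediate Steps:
q = 1/2 ≈ 0.50000
U = 6 (U = (6 + 6)*(1/2) = 12*(1/2) = 6)
u(V) = 36 (u(V) = 6**2 = 36)
I = -4 (I = -2 - 2 = -4)
((-u(-5))*I)*660 = (-1*36*(-4))*660 = -36*(-4)*660 = 144*660 = 95040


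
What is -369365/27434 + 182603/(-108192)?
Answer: -22485934391/1484069664 ≈ -15.152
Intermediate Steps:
-369365/27434 + 182603/(-108192) = -369365*1/27434 + 182603*(-1/108192) = -369365/27434 - 182603/108192 = -22485934391/1484069664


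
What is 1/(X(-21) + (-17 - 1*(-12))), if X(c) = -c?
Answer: 1/16 ≈ 0.062500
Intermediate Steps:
1/(X(-21) + (-17 - 1*(-12))) = 1/(-1*(-21) + (-17 - 1*(-12))) = 1/(21 + (-17 + 12)) = 1/(21 - 5) = 1/16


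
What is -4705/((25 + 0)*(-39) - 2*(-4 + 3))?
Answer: 4705/973 ≈ 4.8356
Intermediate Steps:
-4705/((25 + 0)*(-39) - 2*(-4 + 3)) = -4705/(25*(-39) - 2*(-1)) = -4705/(-975 + 2) = -4705/(-973) = -4705*(-1/973) = 4705/973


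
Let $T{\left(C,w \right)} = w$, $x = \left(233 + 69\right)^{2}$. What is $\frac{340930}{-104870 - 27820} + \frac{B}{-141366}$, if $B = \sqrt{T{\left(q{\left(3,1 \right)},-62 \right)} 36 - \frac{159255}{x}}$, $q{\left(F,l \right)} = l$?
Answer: $- \frac{34093}{13269} - \frac{3 i \sqrt{2515143}}{14230844} \approx -2.5694 - 0.00033433 i$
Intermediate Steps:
$x = 91204$ ($x = 302^{2} = 91204$)
$B = \frac{9 i \sqrt{2515143}}{302}$ ($B = \sqrt{\left(-62\right) 36 - \frac{159255}{91204}} = \sqrt{-2232 - \frac{159255}{91204}} = \sqrt{- \frac{203726583}{91204}} = \frac{9 i \sqrt{2515143}}{302} \approx 47.263 i$)
$\frac{340930}{-104870 - 27820} + \frac{B}{-141366} = \frac{340930}{-104870 - 27820} + \frac{\frac{9}{302} i \sqrt{2515143}}{-141366} = \frac{340930}{-132690} + \frac{9 i \sqrt{2515143}}{302} \left(- \frac{1}{141366}\right) = 340930 \left(- \frac{1}{132690}\right) - \frac{3 i \sqrt{2515143}}{14230844} = - \frac{34093}{13269} - \frac{3 i \sqrt{2515143}}{14230844}$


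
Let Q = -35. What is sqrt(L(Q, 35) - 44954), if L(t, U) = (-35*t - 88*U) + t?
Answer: 14*I*sqrt(239) ≈ 216.43*I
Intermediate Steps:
L(t, U) = -88*U - 34*t (L(t, U) = (-88*U - 35*t) + t = -88*U - 34*t)
sqrt(L(Q, 35) - 44954) = sqrt((-88*35 - 34*(-35)) - 44954) = sqrt((-3080 + 1190) - 44954) = sqrt(-1890 - 44954) = sqrt(-46844) = 14*I*sqrt(239)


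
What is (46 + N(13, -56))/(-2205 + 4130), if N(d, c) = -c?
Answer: 102/1925 ≈ 0.052987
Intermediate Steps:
(46 + N(13, -56))/(-2205 + 4130) = (46 - 1*(-56))/(-2205 + 4130) = (46 + 56)/1925 = 102*(1/1925) = 102/1925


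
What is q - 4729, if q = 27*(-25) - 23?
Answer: -5427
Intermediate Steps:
q = -698 (q = -675 - 23 = -698)
q - 4729 = -698 - 4729 = -5427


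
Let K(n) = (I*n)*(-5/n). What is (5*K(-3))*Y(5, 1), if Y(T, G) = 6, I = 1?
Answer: -150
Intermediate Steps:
K(n) = -5 (K(n) = (1*n)*(-5/n) = n*(-5/n) = -5)
(5*K(-3))*Y(5, 1) = (5*(-5))*6 = -25*6 = -150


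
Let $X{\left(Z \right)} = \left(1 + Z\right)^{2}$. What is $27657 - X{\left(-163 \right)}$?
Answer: $1413$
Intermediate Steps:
$27657 - X{\left(-163 \right)} = 27657 - \left(1 - 163\right)^{2} = 27657 - \left(-162\right)^{2} = 27657 - 26244 = 1413$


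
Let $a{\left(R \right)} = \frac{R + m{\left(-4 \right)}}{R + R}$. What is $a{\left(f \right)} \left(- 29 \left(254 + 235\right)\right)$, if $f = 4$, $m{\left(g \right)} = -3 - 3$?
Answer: $\frac{14181}{4} \approx 3545.3$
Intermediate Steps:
$m{\left(g \right)} = -6$ ($m{\left(g \right)} = -3 - 3 = -6$)
$a{\left(R \right)} = \frac{-6 + R}{2 R}$ ($a{\left(R \right)} = \frac{R - 6}{R + R} = \frac{-6 + R}{2 R}$)
$a{\left(f \right)} \left(- 29 \left(254 + 235\right)\right) = \frac{-6 + 4}{2 \cdot 4} \left(- 29 \left(254 + 235\right)\right) = \frac{1}{2} \cdot \frac{1}{4} \left(-2\right) \left(\left(-29\right) 489\right) = \left(- \frac{1}{4}\right) \left(-14181\right) = \frac{14181}{4}$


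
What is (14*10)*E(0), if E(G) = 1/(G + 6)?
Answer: 70/3 ≈ 23.333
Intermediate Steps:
E(G) = 1/(6 + G)
(14*10)*E(0) = (14*10)/(6 + 0) = 140/6 = 140*(⅙) = 70/3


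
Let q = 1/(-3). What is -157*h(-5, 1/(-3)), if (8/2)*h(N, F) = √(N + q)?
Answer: -157*I*√3/3 ≈ -90.644*I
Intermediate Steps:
q = -⅓ ≈ -0.33333
h(N, F) = √(-⅓ + N)/4 (h(N, F) = √(N - ⅓)/4 = √(-⅓ + N)/4)
-157*h(-5, 1/(-3)) = -157*√(-3 + 9*(-5))/12 = -157*√(-3 - 45)/12 = -157*√(-48)/12 = -157*4*I*√3/12 = -157*I*√3/3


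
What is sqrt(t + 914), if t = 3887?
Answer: sqrt(4801) ≈ 69.289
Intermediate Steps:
sqrt(t + 914) = sqrt(3887 + 914) = sqrt(4801)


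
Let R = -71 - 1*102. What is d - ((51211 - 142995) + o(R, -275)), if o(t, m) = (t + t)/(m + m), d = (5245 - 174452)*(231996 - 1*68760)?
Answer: -7595660068873/275 ≈ -2.7621e+10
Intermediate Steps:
R = -173 (R = -71 - 102 = -173)
d = -27620673852 (d = -169207*(231996 - 68760) = -169207*163236 = -27620673852)
o(t, m) = t/m (o(t, m) = (2*t)/((2*m)) = (2*t)*(1/(2*m)) = t/m)
d - ((51211 - 142995) + o(R, -275)) = -27620673852 - ((51211 - 142995) - 173/(-275)) = -27620673852 - (-91784 - 173*(-1/275)) = -27620673852 - (-91784 + 173/275) = -27620673852 - 1*(-25240427/275) = -27620673852 + 25240427/275 = -7595660068873/275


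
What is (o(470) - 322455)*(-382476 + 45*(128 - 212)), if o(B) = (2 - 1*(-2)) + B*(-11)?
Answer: 126545576976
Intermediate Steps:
o(B) = 4 - 11*B (o(B) = (2 + 2) - 11*B = 4 - 11*B)
(o(470) - 322455)*(-382476 + 45*(128 - 212)) = ((4 - 11*470) - 322455)*(-382476 + 45*(128 - 212)) = ((4 - 5170) - 322455)*(-382476 + 45*(-84)) = (-5166 - 322455)*(-382476 - 3780) = -327621*(-386256) = 126545576976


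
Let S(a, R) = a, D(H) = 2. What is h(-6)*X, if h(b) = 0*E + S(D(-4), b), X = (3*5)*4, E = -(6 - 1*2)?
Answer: 120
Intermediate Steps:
E = -4 (E = -(6 - 2) = -1*4 = -4)
X = 60 (X = 15*4 = 60)
h(b) = 2 (h(b) = 0*(-4) + 2 = 0 + 2 = 2)
h(-6)*X = 2*60 = 120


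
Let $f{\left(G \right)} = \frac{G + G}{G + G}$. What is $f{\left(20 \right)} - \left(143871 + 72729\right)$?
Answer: $-216599$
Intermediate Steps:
$f{\left(G \right)} = 1$ ($f{\left(G \right)} = \frac{2 G}{2 G} = 2 G \frac{1}{2 G} = 1$)
$f{\left(20 \right)} - \left(143871 + 72729\right) = 1 - \left(143871 + 72729\right) = 1 - 216600 = -216599$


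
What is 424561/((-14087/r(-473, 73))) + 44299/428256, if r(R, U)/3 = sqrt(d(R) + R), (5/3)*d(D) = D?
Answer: 44299/428256 - 2547366*I*sqrt(4730)/70435 ≈ 0.10344 - 2487.3*I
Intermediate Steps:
d(D) = 3*D/5
r(R, U) = 6*sqrt(10)*sqrt(R)/5 (r(R, U) = 3*sqrt(3*R/5 + R) = 3*sqrt(8*R/5) = 3*(2*sqrt(10)*sqrt(R)/5) = 6*sqrt(10)*sqrt(R)/5)
424561/((-14087/r(-473, 73))) + 44299/428256 = 424561/((-14087*(-I*sqrt(4730)/5676))) + 44299/428256 = 424561/((-(-14087)*I*sqrt(4730)/5676)) + 44299/428256 = 424561/((14087*I*sqrt(4730)/5676)) + 44299/428256 = 424561*(-6*I*sqrt(4730)/70435) + 44299/428256 = -2547366*I*sqrt(4730)/70435 + 44299/428256 = 44299/428256 - 2547366*I*sqrt(4730)/70435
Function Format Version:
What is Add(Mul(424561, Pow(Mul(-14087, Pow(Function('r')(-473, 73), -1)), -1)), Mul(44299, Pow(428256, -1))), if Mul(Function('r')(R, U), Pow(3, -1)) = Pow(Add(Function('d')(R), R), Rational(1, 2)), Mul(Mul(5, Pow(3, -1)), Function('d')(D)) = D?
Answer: Add(Rational(44299, 428256), Mul(Rational(-2547366, 70435), I, Pow(4730, Rational(1, 2)))) ≈ Add(0.10344, Mul(-2487.3, I))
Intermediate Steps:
Function('d')(D) = Mul(Rational(3, 5), D)
Function('r')(R, U) = Mul(Rational(6, 5), Pow(10, Rational(1, 2)), Pow(R, Rational(1, 2))) (Function('r')(R, U) = Mul(3, Pow(Add(Mul(Rational(3, 5), R), R), Rational(1, 2))) = Mul(3, Pow(Mul(Rational(8, 5), R), Rational(1, 2))) = Mul(3, Mul(Rational(2, 5), Pow(10, Rational(1, 2)), Pow(R, Rational(1, 2)))) = Mul(Rational(6, 5), Pow(10, Rational(1, 2)), Pow(R, Rational(1, 2))))
Add(Mul(424561, Pow(Mul(-14087, Pow(Function('r')(-473, 73), -1)), -1)), Mul(44299, Pow(428256, -1))) = Add(Mul(424561, Pow(Mul(-14087, Pow(Mul(Rational(6, 5), Pow(10, Rational(1, 2)), Pow(-473, Rational(1, 2))), -1)), -1)), Mul(44299, Pow(428256, -1))) = Add(Mul(424561, Pow(Mul(-14087, Pow(Mul(Rational(6, 5), Pow(10, Rational(1, 2)), Mul(I, Pow(473, Rational(1, 2)))), -1)), -1)), Mul(44299, Rational(1, 428256))) = Add(Mul(424561, Pow(Mul(-14087, Pow(Mul(Rational(6, 5), I, Pow(4730, Rational(1, 2))), -1)), -1)), Rational(44299, 428256)) = Add(Mul(424561, Pow(Mul(-14087, Mul(Rational(-1, 5676), I, Pow(4730, Rational(1, 2)))), -1)), Rational(44299, 428256)) = Add(Mul(424561, Pow(Mul(Rational(14087, 5676), I, Pow(4730, Rational(1, 2))), -1)), Rational(44299, 428256)) = Add(Mul(424561, Mul(Rational(-6, 70435), I, Pow(4730, Rational(1, 2)))), Rational(44299, 428256)) = Add(Mul(Rational(-2547366, 70435), I, Pow(4730, Rational(1, 2))), Rational(44299, 428256)) = Add(Rational(44299, 428256), Mul(Rational(-2547366, 70435), I, Pow(4730, Rational(1, 2))))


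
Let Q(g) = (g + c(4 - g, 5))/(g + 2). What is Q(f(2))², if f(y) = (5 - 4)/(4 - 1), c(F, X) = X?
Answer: 256/49 ≈ 5.2245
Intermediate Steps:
f(y) = ⅓ (f(y) = 1/3 = 1*(⅓) = ⅓)
Q(g) = (5 + g)/(2 + g) (Q(g) = (g + 5)/(g + 2) = (5 + g)/(2 + g))
Q(f(2))² = ((5 + ⅓)/(2 + ⅓))² = ((16/3)/(7/3))² = ((3/7)*(16/3))² = (16/7)² = 256/49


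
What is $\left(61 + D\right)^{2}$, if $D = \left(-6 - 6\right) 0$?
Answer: $3721$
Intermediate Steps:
$D = 0$ ($D = \left(-12\right) 0 = 0$)
$\left(61 + D\right)^{2} = \left(61 + 0\right)^{2} = 61^{2} = 3721$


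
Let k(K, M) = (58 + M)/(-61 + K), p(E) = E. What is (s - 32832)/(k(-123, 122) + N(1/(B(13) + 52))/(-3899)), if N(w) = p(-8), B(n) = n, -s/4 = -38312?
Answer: -21597091264/175087 ≈ -1.2335e+5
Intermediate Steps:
s = 153248 (s = -4*(-38312) = 153248)
N(w) = -8
k(K, M) = (58 + M)/(-61 + K)
(s - 32832)/(k(-123, 122) + N(1/(B(13) + 52))/(-3899)) = (153248 - 32832)/((58 + 122)/(-61 - 123) - 8/(-3899)) = 120416/(180/(-184) - 8*(-1/3899)) = 120416/(-1/184*180 + 8/3899) = 120416/(-45/46 + 8/3899) = 120416/(-175087/179354) = 120416*(-179354/175087) = -21597091264/175087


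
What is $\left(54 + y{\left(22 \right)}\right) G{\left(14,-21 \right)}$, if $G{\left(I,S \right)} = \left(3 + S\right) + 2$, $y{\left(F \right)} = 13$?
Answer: $-1072$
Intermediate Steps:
$G{\left(I,S \right)} = 5 + S$
$\left(54 + y{\left(22 \right)}\right) G{\left(14,-21 \right)} = \left(54 + 13\right) \left(5 - 21\right) = 67 \left(-16\right) = -1072$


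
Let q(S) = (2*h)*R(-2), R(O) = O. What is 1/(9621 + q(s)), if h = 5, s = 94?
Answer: 1/9601 ≈ 0.00010416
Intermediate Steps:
q(S) = -20 (q(S) = (2*5)*(-2) = 10*(-2) = -20)
1/(9621 + q(s)) = 1/(9621 - 20) = 1/9601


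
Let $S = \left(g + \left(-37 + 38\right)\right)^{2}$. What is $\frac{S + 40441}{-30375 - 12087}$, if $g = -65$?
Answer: $- \frac{44537}{42462} \approx -1.0489$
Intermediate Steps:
$S = 4096$ ($S = \left(-65 + \left(-37 + 38\right)\right)^{2} = \left(-65 + 1\right)^{2} = \left(-64\right)^{2} = 4096$)
$\frac{S + 40441}{-30375 - 12087} = \frac{4096 + 40441}{-30375 - 12087} = \frac{44537}{-30375 + \left(-21575 + 9488\right)} = \frac{44537}{-30375 - 12087} = \frac{44537}{-42462} = 44537 \left(- \frac{1}{42462}\right) = - \frac{44537}{42462}$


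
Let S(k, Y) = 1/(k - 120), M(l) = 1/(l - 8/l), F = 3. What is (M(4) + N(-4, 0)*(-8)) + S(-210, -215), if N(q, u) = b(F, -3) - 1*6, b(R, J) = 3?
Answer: 4042/165 ≈ 24.497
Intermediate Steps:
S(k, Y) = 1/(-120 + k)
N(q, u) = -3 (N(q, u) = 3 - 1*6 = 3 - 6 = -3)
(M(4) + N(-4, 0)*(-8)) + S(-210, -215) = (4/(-8 + 4**2) - 3*(-8)) + 1/(-120 - 210) = (4/(-8 + 16) + 24) + 1/(-330) = (4/8 + 24) - 1/330 = (4*(1/8) + 24) - 1/330 = (1/2 + 24) - 1/330 = 49/2 - 1/330 = 4042/165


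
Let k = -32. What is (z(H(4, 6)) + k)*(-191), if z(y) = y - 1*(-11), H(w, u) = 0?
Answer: 4011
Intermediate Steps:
z(y) = 11 + y (z(y) = y + 11 = 11 + y)
(z(H(4, 6)) + k)*(-191) = ((11 + 0) - 32)*(-191) = (11 - 32)*(-191) = -21*(-191) = 4011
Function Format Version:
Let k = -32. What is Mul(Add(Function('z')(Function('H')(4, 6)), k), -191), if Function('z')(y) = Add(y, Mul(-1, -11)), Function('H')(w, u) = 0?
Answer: 4011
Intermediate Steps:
Function('z')(y) = Add(11, y) (Function('z')(y) = Add(y, 11) = Add(11, y))
Mul(Add(Function('z')(Function('H')(4, 6)), k), -191) = Mul(Add(Add(11, 0), -32), -191) = Mul(Add(11, -32), -191) = Mul(-21, -191) = 4011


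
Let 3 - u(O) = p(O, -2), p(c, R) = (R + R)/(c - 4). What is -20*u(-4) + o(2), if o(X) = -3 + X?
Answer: -51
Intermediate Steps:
p(c, R) = 2*R/(-4 + c) (p(c, R) = (2*R)/(-4 + c) = 2*R/(-4 + c))
u(O) = 3 + 4/(-4 + O) (u(O) = 3 - 2*(-2)/(-4 + O) = 3 - (-4)/(-4 + O) = 3 + 4/(-4 + O))
-20*u(-4) + o(2) = -20*(-8 + 3*(-4))/(-4 - 4) + (-3 + 2) = -20*(-8 - 12)/(-8) - 1 = -(-5)*(-20)/2 - 1 = -20*5/2 - 1 = -50 - 1 = -51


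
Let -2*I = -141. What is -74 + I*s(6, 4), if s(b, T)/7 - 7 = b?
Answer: 12683/2 ≈ 6341.5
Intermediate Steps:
I = 141/2 (I = -½*(-141) = 141/2 ≈ 70.500)
s(b, T) = 49 + 7*b
-74 + I*s(6, 4) = -74 + 141*(49 + 7*6)/2 = -74 + 141*(49 + 42)/2 = -74 + (141/2)*91 = -74 + 12831/2 = 12683/2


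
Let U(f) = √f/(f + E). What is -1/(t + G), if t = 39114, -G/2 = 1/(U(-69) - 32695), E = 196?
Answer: -337188195181997413/13188779086974931882010 + 127*I*√69/13188779086974931882010 ≈ -2.5566e-5 + 7.9988e-20*I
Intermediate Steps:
U(f) = √f/(196 + f) (U(f) = √f/(f + 196) = √f/(196 + f))
G = -2/(-32695 + I*√69/127) (G = -2/(√(-69)/(196 - 69) - 32695) = -2/((I*√69)/127 - 32695) = -2/((I*√69)*(1/127) - 32695) = -2/(I*√69/127 - 32695) = -2/(-32695 + I*√69/127) ≈ 6.1171e-5 + 1.2237e-10*I)
-1/(t + G) = -1/(39114 + (527337655/8620652315147 + 127*I*√69/8620652315147)) = -1/(337188195181997413/8620652315147 + 127*I*√69/8620652315147)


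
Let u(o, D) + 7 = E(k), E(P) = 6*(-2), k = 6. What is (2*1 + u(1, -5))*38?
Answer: -646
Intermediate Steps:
E(P) = -12
u(o, D) = -19 (u(o, D) = -7 - 12 = -19)
(2*1 + u(1, -5))*38 = (2*1 - 19)*38 = (2 - 19)*38 = -17*38 = -646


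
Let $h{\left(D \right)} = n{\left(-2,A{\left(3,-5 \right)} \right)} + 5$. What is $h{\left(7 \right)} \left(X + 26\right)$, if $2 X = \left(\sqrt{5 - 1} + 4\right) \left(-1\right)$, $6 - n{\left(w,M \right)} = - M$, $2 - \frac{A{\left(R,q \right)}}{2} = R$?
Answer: $207$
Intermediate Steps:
$A{\left(R,q \right)} = 4 - 2 R$
$n{\left(w,M \right)} = 6 + M$ ($n{\left(w,M \right)} = 6 - - M = 6 + M$)
$h{\left(D \right)} = 9$ ($h{\left(D \right)} = \left(6 + \left(4 - 6\right)\right) + 5 = \left(6 - 2\right) + 5 = 4 + 5 = 9$)
$X = -3$ ($X = \frac{\left(\sqrt{5 - 1} + 4\right) \left(-1\right)}{2} = \frac{\left(\sqrt{4} + 4\right) \left(-1\right)}{2} = \frac{\left(2 + 4\right) \left(-1\right)}{2} = \frac{6 \left(-1\right)}{2} = \frac{1}{2} \left(-6\right) = -3$)
$h{\left(7 \right)} \left(X + 26\right) = 9 \left(-3 + 26\right) = 9 \cdot 23 = 207$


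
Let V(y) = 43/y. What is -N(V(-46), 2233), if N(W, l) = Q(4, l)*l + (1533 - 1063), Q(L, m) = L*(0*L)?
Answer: -470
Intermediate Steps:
Q(L, m) = 0 (Q(L, m) = L*0 = 0)
N(W, l) = 470 (N(W, l) = 0*l + (1533 - 1063) = 0 + 470 = 470)
-N(V(-46), 2233) = -1*470 = -470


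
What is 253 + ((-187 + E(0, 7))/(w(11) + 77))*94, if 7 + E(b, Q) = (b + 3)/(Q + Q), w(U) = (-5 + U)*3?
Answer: 40734/665 ≈ 61.254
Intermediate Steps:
w(U) = -15 + 3*U
E(b, Q) = -7 + (3 + b)/(2*Q) (E(b, Q) = -7 + (b + 3)/(Q + Q) = -7 + (3 + b)/((2*Q)) = -7 + (3 + b)*(1/(2*Q)) = -7 + (3 + b)/(2*Q))
253 + ((-187 + E(0, 7))/(w(11) + 77))*94 = 253 + ((-187 + (1/2)*(3 + 0 - 14*7)/7)/((-15 + 3*11) + 77))*94 = 253 + ((-187 + (1/2)*(1/7)*(3 + 0 - 98))/((-15 + 33) + 77))*94 = 253 + ((-187 + (1/2)*(1/7)*(-95))/(18 + 77))*94 = 253 + ((-187 - 95/14)/95)*94 = 253 - 2713/14*1/95*94 = 253 - 2713/1330*94 = 253 - 127511/665 = 40734/665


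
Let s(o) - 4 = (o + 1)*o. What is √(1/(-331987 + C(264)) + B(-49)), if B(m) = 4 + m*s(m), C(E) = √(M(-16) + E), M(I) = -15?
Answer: √(-38324579281 + 115440*√249)/√(331987 - √249) ≈ 339.76*I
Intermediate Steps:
s(o) = 4 + o*(1 + o) (s(o) = 4 + (o + 1)*o = 4 + (1 + o)*o = 4 + o*(1 + o))
C(E) = √(-15 + E)
B(m) = 4 + m*(4 + m + m²)
√(1/(-331987 + C(264)) + B(-49)) = √(1/(-331987 + √(-15 + 264)) + (4 - 49*(4 - 49 + (-49)²))) = √(1/(-331987 + √249) + (4 - 49*(4 - 49 + 2401))) = √(1/(-331987 + √249) + (4 - 49*2356)) = √(1/(-331987 + √249) + (4 - 115444)) = √(1/(-331987 + √249) - 115440) = √(-115440 + 1/(-331987 + √249))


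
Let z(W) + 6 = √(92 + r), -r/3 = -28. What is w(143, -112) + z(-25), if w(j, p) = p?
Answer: -118 + 4*√11 ≈ -104.73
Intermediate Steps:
r = 84 (r = -3*(-28) = 84)
z(W) = -6 + 4*√11 (z(W) = -6 + √(92 + 84) = -6 + √176 = -6 + 4*√11)
w(143, -112) + z(-25) = -112 + (-6 + 4*√11) = -118 + 4*√11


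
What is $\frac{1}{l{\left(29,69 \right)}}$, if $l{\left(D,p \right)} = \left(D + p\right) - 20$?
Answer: $\frac{1}{78} \approx 0.012821$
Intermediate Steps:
$l{\left(D,p \right)} = -20 + D + p$ ($l{\left(D,p \right)} = \left(D + p\right) - 20 = -20 + D + p$)
$\frac{1}{l{\left(29,69 \right)}} = \frac{1}{-20 + 29 + 69} = \frac{1}{78}$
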